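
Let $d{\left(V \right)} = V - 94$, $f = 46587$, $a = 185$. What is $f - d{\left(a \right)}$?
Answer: $46496$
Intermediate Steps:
$d{\left(V \right)} = -94 + V$ ($d{\left(V \right)} = V - 94 = -94 + V$)
$f - d{\left(a \right)} = 46587 - \left(-94 + 185\right) = 46587 - 91 = 46496$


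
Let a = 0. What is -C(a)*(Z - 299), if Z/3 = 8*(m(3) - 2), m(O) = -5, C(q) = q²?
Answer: 0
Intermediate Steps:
Z = -168 (Z = 3*(8*(-5 - 2)) = 3*(8*(-7)) = 3*(-56) = -168)
-C(a)*(Z - 299) = -0²*(-168 - 299) = -0*(-467) = -1*0 = 0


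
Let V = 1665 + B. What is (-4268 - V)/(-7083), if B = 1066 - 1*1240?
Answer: 5759/7083 ≈ 0.81307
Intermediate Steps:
B = -174 (B = 1066 - 1240 = -174)
V = 1491 (V = 1665 - 174 = 1491)
(-4268 - V)/(-7083) = (-4268 - 1*1491)/(-7083) = (-4268 - 1491)*(-1/7083) = -5759*(-1/7083) = 5759/7083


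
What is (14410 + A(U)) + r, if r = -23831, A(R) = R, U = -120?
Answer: -9541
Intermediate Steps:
(14410 + A(U)) + r = (14410 - 120) - 23831 = 14290 - 23831 = -9541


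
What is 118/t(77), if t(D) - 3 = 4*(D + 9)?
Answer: 118/347 ≈ 0.34006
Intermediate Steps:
t(D) = 39 + 4*D (t(D) = 3 + 4*(D + 9) = 3 + 4*(9 + D) = 3 + (36 + 4*D) = 39 + 4*D)
118/t(77) = 118/(39 + 4*77) = 118/(39 + 308) = 118/347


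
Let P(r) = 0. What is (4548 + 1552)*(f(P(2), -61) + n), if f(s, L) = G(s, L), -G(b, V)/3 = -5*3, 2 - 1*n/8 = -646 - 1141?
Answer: 87577700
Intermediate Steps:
n = 14312 (n = 16 - 8*(-646 - 1141) = 16 - 8*(-1787) = 16 + 14296 = 14312)
G(b, V) = 45 (G(b, V) = -(-15)*3 = -3*(-15) = 45)
f(s, L) = 45
(4548 + 1552)*(f(P(2), -61) + n) = (4548 + 1552)*(45 + 14312) = 6100*14357 = 87577700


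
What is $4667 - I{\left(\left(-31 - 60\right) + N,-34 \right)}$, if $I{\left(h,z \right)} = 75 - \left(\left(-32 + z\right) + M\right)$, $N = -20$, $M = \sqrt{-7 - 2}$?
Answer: $4526 + 3 i \approx 4526.0 + 3.0 i$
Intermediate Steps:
$M = 3 i$ ($M = \sqrt{-9} = 3 i \approx 3.0 i$)
$I{\left(h,z \right)} = 107 - z - 3 i$ ($I{\left(h,z \right)} = 75 - \left(\left(-32 + z\right) + 3 i\right) = 75 - \left(-32 + z + 3 i\right) = 107 - z - 3 i$)
$4667 - I{\left(\left(-31 - 60\right) + N,-34 \right)} = 4667 - \left(107 - -34 - 3 i\right) = 4667 - \left(107 + 34 - 3 i\right) = 4667 - \left(141 - 3 i\right) = 4526 + 3 i$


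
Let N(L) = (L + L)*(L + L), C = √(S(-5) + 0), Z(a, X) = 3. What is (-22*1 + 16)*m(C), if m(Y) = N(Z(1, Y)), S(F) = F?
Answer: -216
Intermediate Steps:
C = I*√5 (C = √(-5 + 0) = √(-5) = I*√5 ≈ 2.2361*I)
N(L) = 4*L² (N(L) = (2*L)*(2*L) = 4*L²)
m(Y) = 36 (m(Y) = 4*3² = 4*9 = 36)
(-22*1 + 16)*m(C) = (-22*1 + 16)*36 = (-22 + 16)*36 = -6*36 = -216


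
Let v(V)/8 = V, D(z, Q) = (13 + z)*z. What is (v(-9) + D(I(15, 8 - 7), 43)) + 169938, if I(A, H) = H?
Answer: 169880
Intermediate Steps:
D(z, Q) = z*(13 + z)
v(V) = 8*V
(v(-9) + D(I(15, 8 - 7), 43)) + 169938 = (8*(-9) + (8 - 7)*(13 + (8 - 7))) + 169938 = (-72 + 1*(13 + 1)) + 169938 = (-72 + 1*14) + 169938 = (-72 + 14) + 169938 = -58 + 169938 = 169880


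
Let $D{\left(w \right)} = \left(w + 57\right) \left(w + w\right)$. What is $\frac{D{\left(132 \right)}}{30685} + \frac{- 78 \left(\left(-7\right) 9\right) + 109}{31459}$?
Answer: $\frac{1723809019}{965319415} \approx 1.7857$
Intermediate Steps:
$D{\left(w \right)} = 2 w \left(57 + w\right)$ ($D{\left(w \right)} = \left(57 + w\right) 2 w = 2 w \left(57 + w\right)$)
$\frac{D{\left(132 \right)}}{30685} + \frac{- 78 \left(\left(-7\right) 9\right) + 109}{31459} = \frac{2 \cdot 132 \left(57 + 132\right)}{30685} + \frac{- 78 \left(\left(-7\right) 9\right) + 109}{31459} = 2 \cdot 132 \cdot 189 \cdot \frac{1}{30685} + \left(\left(-78\right) \left(-63\right) + 109\right) \frac{1}{31459} = 49896 \cdot \frac{1}{30685} + \left(4914 + 109\right) \frac{1}{31459} = \frac{49896}{30685} + 5023 \cdot \frac{1}{31459} = \frac{49896}{30685} + \frac{5023}{31459} = \frac{1723809019}{965319415}$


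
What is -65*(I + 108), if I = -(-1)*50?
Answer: -10270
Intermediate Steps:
I = 50 (I = -1*(-50) = 50)
-65*(I + 108) = -65*(50 + 108) = -65*158 = -10270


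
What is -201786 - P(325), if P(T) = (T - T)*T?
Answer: -201786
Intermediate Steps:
P(T) = 0 (P(T) = 0*T = 0)
-201786 - P(325) = -201786 - 1*0 = -201786 + 0 = -201786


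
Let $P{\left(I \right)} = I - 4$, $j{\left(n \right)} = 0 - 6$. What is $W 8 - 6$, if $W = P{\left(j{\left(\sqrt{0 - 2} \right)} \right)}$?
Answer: $-86$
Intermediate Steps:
$j{\left(n \right)} = -6$ ($j{\left(n \right)} = 0 - 6 = -6$)
$P{\left(I \right)} = -4 + I$
$W = -10$ ($W = -4 - 6 = -10$)
$W 8 - 6 = \left(-10\right) 8 - 6 = -80 - 6 = -86$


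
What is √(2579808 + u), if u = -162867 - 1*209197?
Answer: 448*√11 ≈ 1485.8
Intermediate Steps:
u = -372064 (u = -162867 - 209197 = -372064)
√(2579808 + u) = √(2579808 - 372064) = √2207744 = 448*√11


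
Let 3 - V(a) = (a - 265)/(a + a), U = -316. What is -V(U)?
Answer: -1315/632 ≈ -2.0807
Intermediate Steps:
V(a) = 3 - (-265 + a)/(2*a) (V(a) = 3 - (a - 265)/(a + a) = 3 - (-265 + a)/(2*a))
-V(U) = -5*(53 - 316)/(2*(-316)) = -5*(-1)*(-263)/(2*316) = -1*1315/632 = -1315/632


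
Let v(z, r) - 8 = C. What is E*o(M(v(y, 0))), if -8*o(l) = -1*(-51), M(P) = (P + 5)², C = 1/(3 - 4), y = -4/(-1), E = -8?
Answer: 51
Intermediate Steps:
y = 4 (y = -4*(-1) = 4)
C = -1 (C = 1/(-1) = -1)
v(z, r) = 7 (v(z, r) = 8 - 1 = 7)
M(P) = (5 + P)²
o(l) = -51/8 (o(l) = -(-1)*(-51)/8 = -⅛*51 = -51/8)
E*o(M(v(y, 0))) = -8*(-51/8) = 51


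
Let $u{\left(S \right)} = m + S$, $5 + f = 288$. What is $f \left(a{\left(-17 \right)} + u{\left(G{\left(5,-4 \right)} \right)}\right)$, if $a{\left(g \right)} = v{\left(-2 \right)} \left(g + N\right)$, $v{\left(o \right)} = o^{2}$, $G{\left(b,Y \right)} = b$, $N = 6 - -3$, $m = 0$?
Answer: $-7641$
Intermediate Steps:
$f = 283$ ($f = -5 + 288 = 283$)
$N = 9$ ($N = 6 + 3 = 9$)
$u{\left(S \right)} = S$ ($u{\left(S \right)} = 0 + S = S$)
$a{\left(g \right)} = 36 + 4 g$ ($a{\left(g \right)} = \left(-2\right)^{2} \left(g + 9\right) = 4 \left(9 + g\right) = 36 + 4 g$)
$f \left(a{\left(-17 \right)} + u{\left(G{\left(5,-4 \right)} \right)}\right) = 283 \left(\left(36 + 4 \left(-17\right)\right) + 5\right) = 283 \left(\left(36 - 68\right) + 5\right) = 283 \left(-32 + 5\right) = 283 \left(-27\right) = -7641$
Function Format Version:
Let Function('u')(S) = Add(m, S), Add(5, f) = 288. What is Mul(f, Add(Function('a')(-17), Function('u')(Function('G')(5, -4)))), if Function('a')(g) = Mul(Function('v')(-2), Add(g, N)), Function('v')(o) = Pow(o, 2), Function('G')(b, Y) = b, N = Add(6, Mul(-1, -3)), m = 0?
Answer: -7641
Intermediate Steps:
f = 283 (f = Add(-5, 288) = 283)
N = 9 (N = Add(6, 3) = 9)
Function('u')(S) = S (Function('u')(S) = Add(0, S) = S)
Function('a')(g) = Add(36, Mul(4, g)) (Function('a')(g) = Mul(Pow(-2, 2), Add(g, 9)) = Mul(4, Add(9, g)) = Add(36, Mul(4, g)))
Mul(f, Add(Function('a')(-17), Function('u')(Function('G')(5, -4)))) = Mul(283, Add(Add(36, Mul(4, -17)), 5)) = Mul(283, Add(Add(36, -68), 5)) = Mul(283, Add(-32, 5)) = Mul(283, -27) = -7641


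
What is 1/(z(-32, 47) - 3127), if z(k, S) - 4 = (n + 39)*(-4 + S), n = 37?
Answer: 1/145 ≈ 0.0068966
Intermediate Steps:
z(k, S) = -300 + 76*S (z(k, S) = 4 + (37 + 39)*(-4 + S) = 4 + 76*(-4 + S) = 4 + (-304 + 76*S) = -300 + 76*S)
1/(z(-32, 47) - 3127) = 1/((-300 + 76*47) - 3127) = 1/((-300 + 3572) - 3127) = 1/(3272 - 3127) = 1/145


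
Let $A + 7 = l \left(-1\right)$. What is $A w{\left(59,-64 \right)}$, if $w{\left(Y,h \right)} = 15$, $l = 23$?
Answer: $-450$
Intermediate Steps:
$A = -30$ ($A = -7 + 23 \left(-1\right) = -7 - 23 = -30$)
$A w{\left(59,-64 \right)} = \left(-30\right) 15 = -450$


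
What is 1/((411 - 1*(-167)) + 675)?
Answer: 1/1253 ≈ 0.00079808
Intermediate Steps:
1/((411 - 1*(-167)) + 675) = 1/((411 + 167) + 675) = 1/(578 + 675) = 1/1253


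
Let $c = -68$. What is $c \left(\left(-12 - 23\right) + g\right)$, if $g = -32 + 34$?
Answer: $2244$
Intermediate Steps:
$g = 2$
$c \left(\left(-12 - 23\right) + g\right) = - 68 \left(\left(-12 - 23\right) + 2\right) = - 68 \left(-35 + 2\right) = \left(-68\right) \left(-33\right) = 2244$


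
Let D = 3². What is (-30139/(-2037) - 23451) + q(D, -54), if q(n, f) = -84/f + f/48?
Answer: -1145728103/48888 ≈ -23436.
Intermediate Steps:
D = 9
q(n, f) = -84/f + f/48 (q(n, f) = -84/f + f*(1/48) = -84/f + f/48)
(-30139/(-2037) - 23451) + q(D, -54) = (-30139/(-2037) - 23451) + (-84/(-54) + (1/48)*(-54)) = (-30139*(-1/2037) - 23451) + (-84*(-1/54) - 9/8) = (30139/2037 - 23451) + (14/9 - 9/8) = -47739548/2037 + 31/72 = -1145728103/48888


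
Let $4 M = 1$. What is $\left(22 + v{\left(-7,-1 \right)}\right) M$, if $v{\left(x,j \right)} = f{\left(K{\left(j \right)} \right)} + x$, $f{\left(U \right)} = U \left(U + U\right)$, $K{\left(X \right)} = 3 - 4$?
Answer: $\frac{17}{4} \approx 4.25$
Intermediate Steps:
$M = \frac{1}{4}$ ($M = \frac{1}{4} \cdot 1 = \frac{1}{4} \approx 0.25$)
$K{\left(X \right)} = -1$ ($K{\left(X \right)} = 3 - 4 = -1$)
$f{\left(U \right)} = 2 U^{2}$ ($f{\left(U \right)} = U 2 U = 2 U^{2}$)
$v{\left(x,j \right)} = 2 + x$ ($v{\left(x,j \right)} = 2 \left(-1\right)^{2} + x = 2 \cdot 1 + x = 2 + x$)
$\left(22 + v{\left(-7,-1 \right)}\right) M = \left(22 + \left(2 - 7\right)\right) \frac{1}{4} = \left(22 - 5\right) \frac{1}{4} = 17 \cdot \frac{1}{4} = \frac{17}{4}$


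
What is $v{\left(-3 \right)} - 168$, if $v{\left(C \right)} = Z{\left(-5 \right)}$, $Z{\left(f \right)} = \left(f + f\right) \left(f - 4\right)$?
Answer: $-78$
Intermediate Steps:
$Z{\left(f \right)} = 2 f \left(-4 + f\right)$
$v{\left(C \right)} = 90$ ($v{\left(C \right)} = 2 \left(-5\right) \left(-4 - 5\right) = 2 \left(-5\right) \left(-9\right) = 90$)
$v{\left(-3 \right)} - 168 = 90 - 168 = -78$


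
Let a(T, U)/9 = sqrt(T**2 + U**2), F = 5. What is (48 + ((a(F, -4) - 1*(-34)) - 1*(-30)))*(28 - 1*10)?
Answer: 2016 + 162*sqrt(41) ≈ 3053.3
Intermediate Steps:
a(T, U) = 9*sqrt(T**2 + U**2)
(48 + ((a(F, -4) - 1*(-34)) - 1*(-30)))*(28 - 1*10) = (48 + ((9*sqrt(5**2 + (-4)**2) - 1*(-34)) - 1*(-30)))*(28 - 1*10) = (48 + ((9*sqrt(25 + 16) + 34) + 30))*(28 - 10) = (48 + ((9*sqrt(41) + 34) + 30))*18 = (48 + ((34 + 9*sqrt(41)) + 30))*18 = (48 + (64 + 9*sqrt(41)))*18 = (112 + 9*sqrt(41))*18 = 2016 + 162*sqrt(41)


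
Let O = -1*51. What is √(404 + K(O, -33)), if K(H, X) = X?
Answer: √371 ≈ 19.261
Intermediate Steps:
O = -51
√(404 + K(O, -33)) = √(404 - 33) = √371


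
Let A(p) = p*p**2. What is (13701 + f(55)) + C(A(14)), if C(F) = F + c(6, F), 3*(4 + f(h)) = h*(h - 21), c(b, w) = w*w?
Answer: 22639801/3 ≈ 7.5466e+6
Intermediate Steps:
c(b, w) = w**2
A(p) = p**3
f(h) = -4 + h*(-21 + h)/3 (f(h) = -4 + (h*(h - 21))/3 = -4 + (h*(-21 + h))/3 = -4 + h*(-21 + h)/3)
C(F) = F + F**2
(13701 + f(55)) + C(A(14)) = (13701 + (-4 - 7*55 + (1/3)*55**2)) + 14**3*(1 + 14**3) = (13701 + (-4 - 385 + (1/3)*3025)) + 2744*(1 + 2744) = (13701 + (-4 - 385 + 3025/3)) + 2744*2745 = (13701 + 1858/3) + 7532280 = 42961/3 + 7532280 = 22639801/3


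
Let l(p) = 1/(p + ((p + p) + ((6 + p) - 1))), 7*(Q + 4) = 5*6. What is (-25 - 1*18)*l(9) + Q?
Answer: -219/287 ≈ -0.76307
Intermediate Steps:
Q = 2/7 (Q = -4 + (5*6)/7 = -4 + (1/7)*30 = -4 + 30/7 = 2/7 ≈ 0.28571)
l(p) = 1/(5 + 4*p) (l(p) = 1/(p + (2*p + (5 + p))) = 1/(p + (5 + 3*p)) = 1/(5 + 4*p))
(-25 - 1*18)*l(9) + Q = (-25 - 1*18)/(5 + 4*9) + 2/7 = (-25 - 18)/(5 + 36) + 2/7 = -43/41 + 2/7 = -219/287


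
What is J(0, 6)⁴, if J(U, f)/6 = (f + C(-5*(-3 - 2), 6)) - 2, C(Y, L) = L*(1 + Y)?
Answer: 849346560000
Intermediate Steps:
J(U, f) = 924 + 6*f (J(U, f) = 6*((f + 6*(1 - 5*(-3 - 2))) - 2) = 6*((f + 6*(1 - 5*(-5))) - 2) = 6*((f + 6*(1 + 25)) - 2) = 6*((f + 6*26) - 2) = 6*((f + 156) - 2) = 6*((156 + f) - 2) = 6*(154 + f) = 924 + 6*f)
J(0, 6)⁴ = (924 + 6*6)⁴ = (924 + 36)⁴ = 960⁴ = 849346560000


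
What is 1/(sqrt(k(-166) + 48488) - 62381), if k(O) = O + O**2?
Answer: -5671/353755753 - sqrt(75878)/3891313283 ≈ -1.6102e-5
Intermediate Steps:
1/(sqrt(k(-166) + 48488) - 62381) = 1/(sqrt(-166*(1 - 166) + 48488) - 62381) = 1/(sqrt(-166*(-165) + 48488) - 62381) = 1/(sqrt(27390 + 48488) - 62381) = 1/(sqrt(75878) - 62381) = 1/(-62381 + sqrt(75878))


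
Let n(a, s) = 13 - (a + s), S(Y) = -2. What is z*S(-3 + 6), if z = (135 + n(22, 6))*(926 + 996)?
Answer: -461280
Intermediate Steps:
n(a, s) = 13 - a - s (n(a, s) = 13 + (-a - s) = 13 - a - s)
z = 230640 (z = (135 + (13 - 1*22 - 1*6))*(926 + 996) = (135 + (13 - 22 - 6))*1922 = (135 - 15)*1922 = 120*1922 = 230640)
z*S(-3 + 6) = 230640*(-2) = -461280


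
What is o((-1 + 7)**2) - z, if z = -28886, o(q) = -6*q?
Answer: 28670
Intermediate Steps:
o((-1 + 7)**2) - z = -6*(-1 + 7)**2 - 1*(-28886) = -6*6**2 + 28886 = -6*36 + 28886 = -216 + 28886 = 28670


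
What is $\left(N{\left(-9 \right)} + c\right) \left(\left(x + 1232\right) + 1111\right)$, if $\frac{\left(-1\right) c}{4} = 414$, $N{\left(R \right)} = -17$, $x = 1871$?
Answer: $-7050022$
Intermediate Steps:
$c = -1656$ ($c = \left(-4\right) 414 = -1656$)
$\left(N{\left(-9 \right)} + c\right) \left(\left(x + 1232\right) + 1111\right) = \left(-17 - 1656\right) \left(\left(1871 + 1232\right) + 1111\right) = - 1673 \left(3103 + 1111\right) = \left(-1673\right) 4214 = -7050022$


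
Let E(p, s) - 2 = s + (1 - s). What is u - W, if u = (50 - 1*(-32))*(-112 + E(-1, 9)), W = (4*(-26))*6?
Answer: -8314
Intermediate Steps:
E(p, s) = 3 (E(p, s) = 2 + (s + (1 - s)) = 2 + 1 = 3)
W = -624 (W = -104*6 = -624)
u = -8938 (u = (50 - 1*(-32))*(-112 + 3) = (50 + 32)*(-109) = 82*(-109) = -8938)
u - W = -8938 - 1*(-624) = -8938 + 624 = -8314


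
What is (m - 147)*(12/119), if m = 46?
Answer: -1212/119 ≈ -10.185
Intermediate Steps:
(m - 147)*(12/119) = (46 - 147)*(12/119) = -1212/119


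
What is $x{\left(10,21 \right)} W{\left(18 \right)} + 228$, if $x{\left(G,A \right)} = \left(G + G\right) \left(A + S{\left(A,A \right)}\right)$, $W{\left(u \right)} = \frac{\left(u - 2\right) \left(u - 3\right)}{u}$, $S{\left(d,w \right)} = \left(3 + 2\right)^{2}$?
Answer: $\frac{37484}{3} \approx 12495.0$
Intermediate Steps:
$S{\left(d,w \right)} = 25$ ($S{\left(d,w \right)} = 5^{2} = 25$)
$W{\left(u \right)} = \frac{\left(-3 + u\right) \left(-2 + u\right)}{u}$ ($W{\left(u \right)} = \frac{\left(-2 + u\right) \left(-3 + u\right)}{u} = \frac{\left(-3 + u\right) \left(-2 + u\right)}{u}$)
$x{\left(G,A \right)} = 2 G \left(25 + A\right)$ ($x{\left(G,A \right)} = \left(G + G\right) \left(A + 25\right) = 2 G \left(25 + A\right)$)
$x{\left(10,21 \right)} W{\left(18 \right)} + 228 = 2 \cdot 10 \left(25 + 21\right) \left(-5 + 18 + \frac{6}{18}\right) + 228 = 2 \cdot 10 \cdot 46 \left(-5 + 18 + 6 \cdot \frac{1}{18}\right) + 228 = 920 \left(-5 + 18 + \frac{1}{3}\right) + 228 = 920 \cdot \frac{40}{3} + 228 = \frac{36800}{3} + 228 = \frac{37484}{3}$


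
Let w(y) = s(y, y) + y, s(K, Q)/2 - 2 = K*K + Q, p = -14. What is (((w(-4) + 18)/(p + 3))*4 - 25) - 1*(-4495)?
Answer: 49002/11 ≈ 4454.7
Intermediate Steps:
s(K, Q) = 4 + 2*Q + 2*K² (s(K, Q) = 4 + 2*(K*K + Q) = 4 + 2*(K² + Q) = 4 + 2*(Q + K²) = 4 + (2*Q + 2*K²) = 4 + 2*Q + 2*K²)
w(y) = 4 + 2*y² + 3*y (w(y) = (4 + 2*y + 2*y²) + y = 4 + 2*y² + 3*y)
(((w(-4) + 18)/(p + 3))*4 - 25) - 1*(-4495) = ((((4 + 2*(-4)² + 3*(-4)) + 18)/(-14 + 3))*4 - 25) - 1*(-4495) = ((((4 + 2*16 - 12) + 18)/(-11))*4 - 25) + 4495 = ((((4 + 32 - 12) + 18)*(-1/11))*4 - 25) + 4495 = (((24 + 18)*(-1/11))*4 - 25) + 4495 = ((42*(-1/11))*4 - 25) + 4495 = (-42/11*4 - 25) + 4495 = (-168/11 - 25) + 4495 = -443/11 + 4495 = 49002/11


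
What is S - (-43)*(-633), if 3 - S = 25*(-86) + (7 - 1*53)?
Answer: -25020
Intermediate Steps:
S = 2199 (S = 3 - (25*(-86) + (7 - 1*53)) = 3 - (-2150 + (7 - 53)) = 3 - (-2150 - 46) = 3 - 1*(-2196) = 3 + 2196 = 2199)
S - (-43)*(-633) = 2199 - (-43)*(-633) = 2199 - 1*27219 = 2199 - 27219 = -25020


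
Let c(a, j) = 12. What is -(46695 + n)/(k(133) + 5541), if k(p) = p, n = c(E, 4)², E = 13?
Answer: -46839/5674 ≈ -8.2550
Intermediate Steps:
n = 144 (n = 12² = 144)
-(46695 + n)/(k(133) + 5541) = -(46695 + 144)/(133 + 5541) = -46839/5674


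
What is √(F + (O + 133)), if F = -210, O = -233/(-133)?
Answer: 6*I*√36974/133 ≈ 8.6746*I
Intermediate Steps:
O = 233/133 (O = -233*(-1/133) = 233/133 ≈ 1.7519)
√(F + (O + 133)) = √(-210 + (233/133 + 133)) = √(-210 + 17922/133) = √(-10008/133) = 6*I*√36974/133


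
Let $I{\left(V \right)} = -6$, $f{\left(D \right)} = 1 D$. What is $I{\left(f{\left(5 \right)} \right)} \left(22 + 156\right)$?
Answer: $-1068$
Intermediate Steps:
$f{\left(D \right)} = D$
$I{\left(f{\left(5 \right)} \right)} \left(22 + 156\right) = - 6 \left(22 + 156\right) = \left(-6\right) 178 = -1068$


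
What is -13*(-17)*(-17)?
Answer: -3757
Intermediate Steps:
-13*(-17)*(-17) = 221*(-17) = -3757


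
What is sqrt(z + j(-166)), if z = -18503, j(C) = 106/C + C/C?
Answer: I*sqrt(127464677)/83 ≈ 136.02*I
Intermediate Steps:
j(C) = 1 + 106/C (j(C) = 106/C + 1 = 1 + 106/C)
sqrt(z + j(-166)) = sqrt(-18503 + (106 - 166)/(-166)) = sqrt(-18503 - 1/166*(-60)) = sqrt(-18503 + 30/83) = sqrt(-1535719/83) = I*sqrt(127464677)/83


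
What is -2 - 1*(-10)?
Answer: 8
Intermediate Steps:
-2 - 1*(-10) = -2 + 10 = 8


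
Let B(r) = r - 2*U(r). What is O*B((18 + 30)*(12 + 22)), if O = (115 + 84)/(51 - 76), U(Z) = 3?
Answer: -323574/25 ≈ -12943.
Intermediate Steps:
O = -199/25 (O = 199/(-25) = 199*(-1/25) = -199/25 ≈ -7.9600)
B(r) = -6 + r (B(r) = r - 2*3 = r - 6 = -6 + r)
O*B((18 + 30)*(12 + 22)) = -199*(-6 + (18 + 30)*(12 + 22))/25 = -199*(-6 + 48*34)/25 = -199*(-6 + 1632)/25 = -199/25*1626 = -323574/25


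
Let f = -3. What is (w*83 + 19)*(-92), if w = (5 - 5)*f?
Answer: -1748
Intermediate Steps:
w = 0 (w = (5 - 5)*(-3) = 0*(-3) = 0)
(w*83 + 19)*(-92) = (0*83 + 19)*(-92) = (0 + 19)*(-92) = 19*(-92) = -1748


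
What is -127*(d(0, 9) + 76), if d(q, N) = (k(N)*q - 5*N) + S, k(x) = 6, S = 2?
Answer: -4191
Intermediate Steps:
d(q, N) = 2 - 5*N + 6*q (d(q, N) = (6*q - 5*N) + 2 = (-5*N + 6*q) + 2 = 2 - 5*N + 6*q)
-127*(d(0, 9) + 76) = -127*((2 - 5*9 + 6*0) + 76) = -127*((2 - 45 + 0) + 76) = -127*(-43 + 76) = -127*33 = -4191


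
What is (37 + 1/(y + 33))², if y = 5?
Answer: 1979649/1444 ≈ 1370.9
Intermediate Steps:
(37 + 1/(y + 33))² = (37 + 1/(5 + 33))² = (37 + 1/38)² = (1407/38)² = 1979649/1444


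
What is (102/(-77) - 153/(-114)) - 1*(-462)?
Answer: 1351863/2926 ≈ 462.02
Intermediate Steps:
(102/(-77) - 153/(-114)) - 1*(-462) = (102*(-1/77) - 153*(-1/114)) + 462 = (-102/77 + 51/38) + 462 = 51/2926 + 462 = 1351863/2926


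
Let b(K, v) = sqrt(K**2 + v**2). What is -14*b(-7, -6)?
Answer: -14*sqrt(85) ≈ -129.07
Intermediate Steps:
-14*b(-7, -6) = -14*sqrt((-7)**2 + (-6)**2) = -14*sqrt(49 + 36) = -14*sqrt(85)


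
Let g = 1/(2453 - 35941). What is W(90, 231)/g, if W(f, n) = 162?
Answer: -5425056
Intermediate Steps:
g = -1/33488 (g = 1/(-33488) = -1/33488 ≈ -2.9861e-5)
W(90, 231)/g = 162/(-1/33488) = 162*(-33488) = -5425056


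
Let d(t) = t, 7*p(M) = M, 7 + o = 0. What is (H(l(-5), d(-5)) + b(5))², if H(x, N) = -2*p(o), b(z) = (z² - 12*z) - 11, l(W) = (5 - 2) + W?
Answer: 1936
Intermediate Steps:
o = -7 (o = -7 + 0 = -7)
l(W) = 3 + W
p(M) = M/7
b(z) = -11 + z² - 12*z
H(x, N) = 2 (H(x, N) = -2*(-7)/7 = -2*(-1) = 2)
(H(l(-5), d(-5)) + b(5))² = (2 + (-11 + 5² - 12*5))² = (2 + (-11 + 25 - 60))² = (2 - 46)² = (-44)² = 1936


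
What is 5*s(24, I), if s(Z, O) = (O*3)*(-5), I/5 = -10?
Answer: 3750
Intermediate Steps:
I = -50 (I = 5*(-10) = -50)
s(Z, O) = -15*O (s(Z, O) = (3*O)*(-5) = -15*O)
5*s(24, I) = 5*(-15*(-50)) = 5*750 = 3750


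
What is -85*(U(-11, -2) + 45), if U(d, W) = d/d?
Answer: -3910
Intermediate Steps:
U(d, W) = 1
-85*(U(-11, -2) + 45) = -85*(1 + 45) = -85*46 = -3910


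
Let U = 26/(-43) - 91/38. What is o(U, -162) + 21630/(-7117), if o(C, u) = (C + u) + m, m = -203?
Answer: -4314873807/11629178 ≈ -371.04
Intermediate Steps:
U = -4901/1634 (U = 26*(-1/43) - 91*1/38 = -26/43 - 91/38 = -4901/1634 ≈ -2.9994)
o(C, u) = -203 + C + u (o(C, u) = (C + u) - 203 = -203 + C + u)
o(U, -162) + 21630/(-7117) = (-203 - 4901/1634 - 162) + 21630/(-7117) = -601311/1634 + 21630*(-1/7117) = -601311/1634 - 21630/7117 = -4314873807/11629178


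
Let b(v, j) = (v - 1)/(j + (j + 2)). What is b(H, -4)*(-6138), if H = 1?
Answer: 0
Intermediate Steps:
b(v, j) = (-1 + v)/(2 + 2*j) (b(v, j) = (-1 + v)/(j + (2 + j)) = (-1 + v)/(2 + 2*j))
b(H, -4)*(-6138) = ((-1 + 1)/(2*(1 - 4)))*(-6138) = ((½)*0/(-3))*(-6138) = ((½)*(-⅓)*0)*(-6138) = 0*(-6138) = 0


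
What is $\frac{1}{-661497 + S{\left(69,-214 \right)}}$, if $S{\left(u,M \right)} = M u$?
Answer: $- \frac{1}{676263} \approx -1.4787 \cdot 10^{-6}$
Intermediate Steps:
$\frac{1}{-661497 + S{\left(69,-214 \right)}} = \frac{1}{-661497 - 14766} = \frac{1}{-676263} = - \frac{1}{676263}$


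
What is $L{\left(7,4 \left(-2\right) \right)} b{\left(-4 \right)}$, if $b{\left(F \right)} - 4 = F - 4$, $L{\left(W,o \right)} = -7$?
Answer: $28$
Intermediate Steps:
$b{\left(F \right)} = F$ ($b{\left(F \right)} = 4 + \left(F - 4\right) = 4 + \left(-4 + F\right) = F$)
$L{\left(7,4 \left(-2\right) \right)} b{\left(-4 \right)} = \left(-7\right) \left(-4\right) = 28$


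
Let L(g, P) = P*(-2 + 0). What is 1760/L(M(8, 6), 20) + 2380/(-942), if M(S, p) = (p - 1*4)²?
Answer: -21914/471 ≈ -46.527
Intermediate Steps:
M(S, p) = (-4 + p)² (M(S, p) = (p - 4)² = (-4 + p)²)
L(g, P) = -2*P (L(g, P) = P*(-2) = -2*P)
1760/L(M(8, 6), 20) + 2380/(-942) = 1760/((-2*20)) + 2380/(-942) = 1760/(-40) + 2380*(-1/942) = 1760*(-1/40) - 1190/471 = -44 - 1190/471 = -21914/471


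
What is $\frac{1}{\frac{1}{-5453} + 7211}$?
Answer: $\frac{5453}{39321582} \approx 0.00013868$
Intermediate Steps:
$\frac{1}{\frac{1}{-5453} + 7211} = \frac{1}{- \frac{1}{5453} + 7211} = \frac{1}{\frac{39321582}{5453}} = \frac{5453}{39321582}$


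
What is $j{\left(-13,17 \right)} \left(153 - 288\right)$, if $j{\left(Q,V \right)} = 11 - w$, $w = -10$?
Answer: $-2835$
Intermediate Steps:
$j{\left(Q,V \right)} = 21$ ($j{\left(Q,V \right)} = 11 - -10 = 11 + 10 = 21$)
$j{\left(-13,17 \right)} \left(153 - 288\right) = 21 \left(153 - 288\right) = 21 \left(-135\right) = -2835$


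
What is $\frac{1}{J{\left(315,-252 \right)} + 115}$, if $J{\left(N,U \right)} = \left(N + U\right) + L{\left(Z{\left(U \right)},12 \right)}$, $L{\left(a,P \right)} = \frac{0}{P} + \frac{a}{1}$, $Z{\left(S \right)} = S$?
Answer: $- \frac{1}{74} \approx -0.013514$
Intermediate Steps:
$L{\left(a,P \right)} = a$ ($L{\left(a,P \right)} = 0 + a 1 = 0 + a = a$)
$J{\left(N,U \right)} = N + 2 U$ ($J{\left(N,U \right)} = \left(N + U\right) + U = N + 2 U$)
$\frac{1}{J{\left(315,-252 \right)} + 115} = \frac{1}{\left(315 + 2 \left(-252\right)\right) + 115} = \frac{1}{\left(315 - 504\right) + 115} = \frac{1}{-189 + 115} = \frac{1}{-74} = - \frac{1}{74}$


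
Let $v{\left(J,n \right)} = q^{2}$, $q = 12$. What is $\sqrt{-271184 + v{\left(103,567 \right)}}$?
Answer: $88 i \sqrt{35} \approx 520.62 i$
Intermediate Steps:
$v{\left(J,n \right)} = 144$ ($v{\left(J,n \right)} = 12^{2} = 144$)
$\sqrt{-271184 + v{\left(103,567 \right)}} = \sqrt{-271184 + 144} = \sqrt{-271040} = 88 i \sqrt{35}$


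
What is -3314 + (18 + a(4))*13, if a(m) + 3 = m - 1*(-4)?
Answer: -3015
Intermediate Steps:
a(m) = 1 + m (a(m) = -3 + (m - 1*(-4)) = -3 + (m + 4) = -3 + (4 + m) = 1 + m)
-3314 + (18 + a(4))*13 = -3314 + (18 + (1 + 4))*13 = -3314 + (18 + 5)*13 = -3314 + 23*13 = -3314 + 299 = -3015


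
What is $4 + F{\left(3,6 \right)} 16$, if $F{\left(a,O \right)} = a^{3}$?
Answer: $436$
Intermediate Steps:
$4 + F{\left(3,6 \right)} 16 = 4 + 3^{3} \cdot 16 = 4 + 27 \cdot 16 = 4 + 432 = 436$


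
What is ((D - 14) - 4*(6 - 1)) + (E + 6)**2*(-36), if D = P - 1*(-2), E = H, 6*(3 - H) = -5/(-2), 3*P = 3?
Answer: -10733/4 ≈ -2683.3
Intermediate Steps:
P = 1 (P = (1/3)*3 = 1)
H = 31/12 (H = 3 - (-5)/(6*(-2)) = 3 - (-5)*(-1)/(6*2) = 3 - 1/6*5/2 = 3 - 5/12 = 31/12 ≈ 2.5833)
E = 31/12 ≈ 2.5833
D = 3 (D = 1 - 1*(-2) = 1 + 2 = 3)
((D - 14) - 4*(6 - 1)) + (E + 6)**2*(-36) = ((3 - 14) - 4*(6 - 1)) + (31/12 + 6)**2*(-36) = (-11 - 4*5) + (103/12)**2*(-36) = (-11 - 20) + (10609/144)*(-36) = -31 - 10609/4 = -10733/4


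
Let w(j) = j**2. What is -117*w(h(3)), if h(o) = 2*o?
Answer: -4212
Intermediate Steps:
-117*w(h(3)) = -117*(2*3)**2 = -117*6**2 = -117*36 = -4212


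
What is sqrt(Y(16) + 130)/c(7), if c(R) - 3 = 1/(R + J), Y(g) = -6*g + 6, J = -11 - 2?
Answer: 12*sqrt(10)/17 ≈ 2.2322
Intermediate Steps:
J = -13
Y(g) = 6 - 6*g
c(R) = 3 + 1/(-13 + R) (c(R) = 3 + 1/(R - 13) = 3 + 1/(-13 + R))
sqrt(Y(16) + 130)/c(7) = sqrt((6 - 6*16) + 130)/(((-38 + 3*7)/(-13 + 7))) = sqrt((6 - 96) + 130)/(((-38 + 21)/(-6))) = sqrt(-90 + 130)/((-1/6*(-17))) = sqrt(40)/(17/6) = (2*sqrt(10))*(6/17) = 12*sqrt(10)/17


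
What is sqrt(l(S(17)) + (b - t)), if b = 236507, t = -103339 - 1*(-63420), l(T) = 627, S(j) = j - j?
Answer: sqrt(277053) ≈ 526.36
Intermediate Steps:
S(j) = 0
t = -39919 (t = -103339 + 63420 = -39919)
sqrt(l(S(17)) + (b - t)) = sqrt(627 + (236507 - 1*(-39919))) = sqrt(627 + (236507 + 39919)) = sqrt(627 + 276426) = sqrt(277053)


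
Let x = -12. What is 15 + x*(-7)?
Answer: 99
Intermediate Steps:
15 + x*(-7) = 15 - 12*(-7) = 15 + 84 = 99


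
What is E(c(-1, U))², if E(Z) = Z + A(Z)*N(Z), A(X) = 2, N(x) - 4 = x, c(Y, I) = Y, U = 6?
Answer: 25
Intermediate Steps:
N(x) = 4 + x
E(Z) = 8 + 3*Z (E(Z) = Z + 2*(4 + Z) = Z + (8 + 2*Z) = 8 + 3*Z)
E(c(-1, U))² = (8 + 3*(-1))² = (8 - 3)² = 5² = 25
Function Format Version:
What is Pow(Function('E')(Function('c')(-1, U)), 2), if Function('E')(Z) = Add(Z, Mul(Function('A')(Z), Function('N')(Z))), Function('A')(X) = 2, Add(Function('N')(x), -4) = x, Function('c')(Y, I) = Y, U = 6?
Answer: 25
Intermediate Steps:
Function('N')(x) = Add(4, x)
Function('E')(Z) = Add(8, Mul(3, Z)) (Function('E')(Z) = Add(Z, Mul(2, Add(4, Z))) = Add(Z, Add(8, Mul(2, Z))) = Add(8, Mul(3, Z)))
Pow(Function('E')(Function('c')(-1, U)), 2) = Pow(Add(8, Mul(3, -1)), 2) = Pow(Add(8, -3), 2) = Pow(5, 2) = 25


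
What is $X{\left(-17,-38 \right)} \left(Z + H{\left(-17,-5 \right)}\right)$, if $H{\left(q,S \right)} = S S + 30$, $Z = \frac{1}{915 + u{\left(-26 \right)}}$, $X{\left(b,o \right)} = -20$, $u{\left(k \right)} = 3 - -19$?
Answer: $- \frac{1030720}{937} \approx -1100.0$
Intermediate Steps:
$u{\left(k \right)} = 22$ ($u{\left(k \right)} = 3 + 19 = 22$)
$Z = \frac{1}{937}$ ($Z = \frac{1}{915 + 22} = \frac{1}{937} \approx 0.0010672$)
$H{\left(q,S \right)} = 30 + S^{2}$ ($H{\left(q,S \right)} = S^{2} + 30 = 30 + S^{2}$)
$X{\left(-17,-38 \right)} \left(Z + H{\left(-17,-5 \right)}\right) = - 20 \left(\frac{1}{937} + \left(30 + \left(-5\right)^{2}\right)\right) = - 20 \left(\frac{1}{937} + \left(30 + 25\right)\right) = - 20 \left(\frac{1}{937} + 55\right) = \left(-20\right) \frac{51536}{937} = - \frac{1030720}{937}$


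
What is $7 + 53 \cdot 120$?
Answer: $6367$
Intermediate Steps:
$7 + 53 \cdot 120 = 7 + 6360 = 6367$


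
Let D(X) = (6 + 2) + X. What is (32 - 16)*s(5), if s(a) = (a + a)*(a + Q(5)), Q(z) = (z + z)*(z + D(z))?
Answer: 29600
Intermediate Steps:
D(X) = 8 + X
Q(z) = 2*z*(8 + 2*z) (Q(z) = (z + z)*(z + (8 + z)) = (2*z)*(8 + 2*z) = 2*z*(8 + 2*z))
s(a) = 2*a*(180 + a) (s(a) = (a + a)*(a + 4*5*(4 + 5)) = (2*a)*(a + 4*5*9) = (2*a)*(a + 180) = (2*a)*(180 + a) = 2*a*(180 + a))
(32 - 16)*s(5) = (32 - 16)*(2*5*(180 + 5)) = 16*(2*5*185) = 16*1850 = 29600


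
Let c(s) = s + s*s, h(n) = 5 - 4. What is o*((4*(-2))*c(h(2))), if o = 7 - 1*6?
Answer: -16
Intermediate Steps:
h(n) = 1
c(s) = s + s**2
o = 1 (o = 7 - 6 = 1)
o*((4*(-2))*c(h(2))) = 1*((4*(-2))*(1*(1 + 1))) = 1*(-8*2) = 1*(-16) = -16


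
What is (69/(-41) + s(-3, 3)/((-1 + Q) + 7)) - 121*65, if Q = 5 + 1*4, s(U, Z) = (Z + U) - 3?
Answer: -1612711/205 ≈ -7866.9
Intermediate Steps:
s(U, Z) = -3 + U + Z (s(U, Z) = (U + Z) - 3 = -3 + U + Z)
Q = 9 (Q = 5 + 4 = 9)
(69/(-41) + s(-3, 3)/((-1 + Q) + 7)) - 121*65 = (69/(-41) + (-3 - 3 + 3)/((-1 + 9) + 7)) - 121*65 = (69*(-1/41) - 3/(8 + 7)) - 7865 = (-69/41 - 3/15) - 7865 = (-69/41 - 3*1/15) - 7865 = (-69/41 - ⅕) - 7865 = -386/205 - 7865 = -1612711/205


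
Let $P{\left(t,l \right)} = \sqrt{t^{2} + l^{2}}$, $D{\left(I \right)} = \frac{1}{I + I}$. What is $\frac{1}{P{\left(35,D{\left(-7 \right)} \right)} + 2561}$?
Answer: $\frac{501956}{1285269215} - \frac{14 \sqrt{240101}}{1285269215} \approx 0.00038521$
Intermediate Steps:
$D{\left(I \right)} = \frac{1}{2 I}$
$P{\left(t,l \right)} = \sqrt{l^{2} + t^{2}}$
$\frac{1}{P{\left(35,D{\left(-7 \right)} \right)} + 2561} = \frac{1}{\sqrt{\left(\frac{1}{2 \left(-7\right)}\right)^{2} + 35^{2}} + 2561} = \frac{1}{\sqrt{\left(\frac{1}{2} \left(- \frac{1}{7}\right)\right)^{2} + 1225} + 2561} = \frac{1}{\sqrt{\left(- \frac{1}{14}\right)^{2} + 1225} + 2561} = \frac{1}{\sqrt{\frac{1}{196} + 1225} + 2561} = \frac{1}{\sqrt{\frac{240101}{196}} + 2561} = \frac{1}{\frac{\sqrt{240101}}{14} + 2561} = \frac{1}{2561 + \frac{\sqrt{240101}}{14}}$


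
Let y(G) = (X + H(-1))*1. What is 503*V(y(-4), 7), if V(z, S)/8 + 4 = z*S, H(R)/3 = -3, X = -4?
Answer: -382280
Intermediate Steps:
H(R) = -9 (H(R) = 3*(-3) = -9)
y(G) = -13 (y(G) = (-4 - 9)*1 = -13*1 = -13)
V(z, S) = -32 + 8*S*z (V(z, S) = -32 + 8*(z*S) = -32 + 8*(S*z) = -32 + 8*S*z)
503*V(y(-4), 7) = 503*(-32 + 8*7*(-13)) = 503*(-32 - 728) = 503*(-760) = -382280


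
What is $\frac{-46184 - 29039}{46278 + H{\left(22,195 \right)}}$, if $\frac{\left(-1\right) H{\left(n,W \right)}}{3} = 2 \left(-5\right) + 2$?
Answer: $- \frac{75223}{46302} \approx -1.6246$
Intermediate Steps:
$H{\left(n,W \right)} = 24$ ($H{\left(n,W \right)} = - 3 \left(2 \left(-5\right) + 2\right) = - 3 \left(-10 + 2\right) = \left(-3\right) \left(-8\right) = 24$)
$\frac{-46184 - 29039}{46278 + H{\left(22,195 \right)}} = \frac{-46184 - 29039}{46278 + 24} = - \frac{75223}{46302}$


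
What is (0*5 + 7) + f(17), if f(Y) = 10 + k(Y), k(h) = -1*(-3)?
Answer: 20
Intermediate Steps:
k(h) = 3
f(Y) = 13 (f(Y) = 10 + 3 = 13)
(0*5 + 7) + f(17) = (0*5 + 7) + 13 = (0 + 7) + 13 = 7 + 13 = 20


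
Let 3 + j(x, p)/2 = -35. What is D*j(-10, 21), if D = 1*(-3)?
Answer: 228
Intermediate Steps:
D = -3
j(x, p) = -76 (j(x, p) = -6 + 2*(-35) = -6 - 70 = -76)
D*j(-10, 21) = -3*(-76) = 228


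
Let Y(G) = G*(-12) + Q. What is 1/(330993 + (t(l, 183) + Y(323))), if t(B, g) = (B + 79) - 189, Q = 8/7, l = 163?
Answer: 7/2290198 ≈ 3.0565e-6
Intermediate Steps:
Q = 8/7 (Q = 8*(⅐) = 8/7 ≈ 1.1429)
t(B, g) = -110 + B (t(B, g) = (79 + B) - 189 = -110 + B)
Y(G) = 8/7 - 12*G (Y(G) = G*(-12) + 8/7 = -12*G + 8/7 = 8/7 - 12*G)
1/(330993 + (t(l, 183) + Y(323))) = 1/(330993 + ((-110 + 163) + (8/7 - 12*323))) = 1/(330993 + (53 + (8/7 - 3876))) = 1/(330993 + (53 - 27124/7)) = 1/(330993 - 26753/7) = 1/(2290198/7) = 7/2290198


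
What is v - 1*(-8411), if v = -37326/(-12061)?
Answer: 101482397/12061 ≈ 8414.1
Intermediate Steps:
v = 37326/12061 (v = -37326*(-1/12061) = 37326/12061 ≈ 3.0948)
v - 1*(-8411) = 37326/12061 - 1*(-8411) = 37326/12061 + 8411 = 101482397/12061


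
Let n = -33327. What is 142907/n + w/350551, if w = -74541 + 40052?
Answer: -51245606660/11682813177 ≈ -4.3864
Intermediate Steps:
w = -34489
142907/n + w/350551 = 142907/(-33327) - 34489/350551 = 142907*(-1/33327) - 34489*1/350551 = -142907/33327 - 34489/350551 = -51245606660/11682813177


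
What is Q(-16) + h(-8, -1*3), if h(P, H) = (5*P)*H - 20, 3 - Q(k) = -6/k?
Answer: 821/8 ≈ 102.63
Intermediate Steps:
Q(k) = 3 + 6/k (Q(k) = 3 - (-6)/k = 3 + 6/k)
h(P, H) = -20 + 5*H*P (h(P, H) = 5*H*P - 20 = -20 + 5*H*P)
Q(-16) + h(-8, -1*3) = (3 + 6/(-16)) + (-20 + 5*(-1*3)*(-8)) = (3 + 6*(-1/16)) + (-20 + 5*(-3)*(-8)) = (3 - 3/8) + (-20 + 120) = 21/8 + 100 = 821/8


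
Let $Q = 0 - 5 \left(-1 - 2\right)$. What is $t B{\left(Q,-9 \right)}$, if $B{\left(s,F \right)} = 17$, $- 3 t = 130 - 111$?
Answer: $- \frac{323}{3} \approx -107.67$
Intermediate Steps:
$t = - \frac{19}{3}$ ($t = - \frac{130 - 111}{3} = \left(- \frac{1}{3}\right) 19 = - \frac{19}{3} \approx -6.3333$)
$Q = 15$ ($Q = 0 - -15 = 0 + 15 = 15$)
$t B{\left(Q,-9 \right)} = \left(- \frac{19}{3}\right) 17 = - \frac{323}{3}$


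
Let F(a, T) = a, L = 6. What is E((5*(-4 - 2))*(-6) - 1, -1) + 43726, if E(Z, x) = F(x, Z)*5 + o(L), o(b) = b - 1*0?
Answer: 43727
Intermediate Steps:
o(b) = b (o(b) = b + 0 = b)
E(Z, x) = 6 + 5*x (E(Z, x) = x*5 + 6 = 5*x + 6 = 6 + 5*x)
E((5*(-4 - 2))*(-6) - 1, -1) + 43726 = (6 + 5*(-1)) + 43726 = (6 - 5) + 43726 = 1 + 43726 = 43727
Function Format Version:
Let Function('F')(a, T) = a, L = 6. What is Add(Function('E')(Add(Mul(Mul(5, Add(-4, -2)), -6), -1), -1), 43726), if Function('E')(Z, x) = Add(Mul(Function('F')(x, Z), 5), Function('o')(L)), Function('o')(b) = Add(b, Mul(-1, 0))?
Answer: 43727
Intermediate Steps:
Function('o')(b) = b (Function('o')(b) = Add(b, 0) = b)
Function('E')(Z, x) = Add(6, Mul(5, x)) (Function('E')(Z, x) = Add(Mul(x, 5), 6) = Add(Mul(5, x), 6) = Add(6, Mul(5, x)))
Add(Function('E')(Add(Mul(Mul(5, Add(-4, -2)), -6), -1), -1), 43726) = Add(Add(6, Mul(5, -1)), 43726) = Add(Add(6, -5), 43726) = Add(1, 43726) = 43727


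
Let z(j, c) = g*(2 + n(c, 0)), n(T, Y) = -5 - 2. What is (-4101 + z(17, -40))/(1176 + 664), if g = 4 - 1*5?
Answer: -256/115 ≈ -2.2261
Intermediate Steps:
g = -1 (g = 4 - 5 = -1)
n(T, Y) = -7
z(j, c) = 5 (z(j, c) = -(2 - 7) = -1*(-5) = 5)
(-4101 + z(17, -40))/(1176 + 664) = (-4101 + 5)/(1176 + 664) = -4096/1840 = -4096*1/1840 = -256/115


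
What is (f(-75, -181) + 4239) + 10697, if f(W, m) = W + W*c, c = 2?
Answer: 14711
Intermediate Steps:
f(W, m) = 3*W (f(W, m) = W + W*2 = W + 2*W = 3*W)
(f(-75, -181) + 4239) + 10697 = (3*(-75) + 4239) + 10697 = (-225 + 4239) + 10697 = 4014 + 10697 = 14711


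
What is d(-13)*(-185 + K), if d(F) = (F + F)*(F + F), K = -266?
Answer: -304876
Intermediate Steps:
d(F) = 4*F**2 (d(F) = (2*F)*(2*F) = 4*F**2)
d(-13)*(-185 + K) = (4*(-13)**2)*(-185 - 266) = (4*169)*(-451) = 676*(-451) = -304876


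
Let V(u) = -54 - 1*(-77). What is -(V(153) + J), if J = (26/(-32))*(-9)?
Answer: -485/16 ≈ -30.313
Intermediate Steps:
J = 117/16 (J = (26*(-1/32))*(-9) = -13/16*(-9) = 117/16 ≈ 7.3125)
V(u) = 23 (V(u) = -54 + 77 = 23)
-(V(153) + J) = -(23 + 117/16) = -1*485/16 = -485/16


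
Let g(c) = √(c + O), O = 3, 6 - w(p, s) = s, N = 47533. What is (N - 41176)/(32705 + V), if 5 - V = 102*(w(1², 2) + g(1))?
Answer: 6357/32098 ≈ 0.19805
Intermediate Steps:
w(p, s) = 6 - s
g(c) = √(3 + c) (g(c) = √(c + 3) = √(3 + c))
V = -607 (V = 5 - 102*((6 - 1*2) + √(3 + 1)) = 5 - 102*((6 - 2) + √4) = 5 - 102*(4 + 2) = 5 - 102*6 = 5 - 1*612 = 5 - 612 = -607)
(N - 41176)/(32705 + V) = (47533 - 41176)/(32705 - 607) = 6357/32098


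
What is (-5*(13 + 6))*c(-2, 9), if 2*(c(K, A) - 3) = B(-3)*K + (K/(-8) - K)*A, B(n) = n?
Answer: -12255/8 ≈ -1531.9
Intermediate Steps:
c(K, A) = 3 - 3*K/2 - 9*A*K/16 (c(K, A) = 3 + (-3*K + (K/(-8) - K)*A)/2 = 3 + (-3*K + (K*(-1/8) - K)*A)/2 = 3 + (-3*K + (-K/8 - K)*A)/2 = 3 + (-3*K + (-9*K/8)*A)/2 = 3 + (-3*K - 9*A*K/8)/2 = 3 + (-3*K/2 - 9*A*K/16) = 3 - 3*K/2 - 9*A*K/16)
(-5*(13 + 6))*c(-2, 9) = (-5*(13 + 6))*(3 - 3/2*(-2) - 9/16*9*(-2)) = (-5*19)*(3 + 3 + 81/8) = -1*95*(129/8) = -95*129/8 = -12255/8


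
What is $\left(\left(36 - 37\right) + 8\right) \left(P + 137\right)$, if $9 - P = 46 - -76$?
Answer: $168$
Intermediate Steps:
$P = -113$ ($P = 9 - \left(46 - -76\right) = 9 - \left(46 + 76\right) = 9 - 122 = -113$)
$\left(\left(36 - 37\right) + 8\right) \left(P + 137\right) = \left(\left(36 - 37\right) + 8\right) \left(-113 + 137\right) = \left(-1 + 8\right) 24 = 7 \cdot 24 = 168$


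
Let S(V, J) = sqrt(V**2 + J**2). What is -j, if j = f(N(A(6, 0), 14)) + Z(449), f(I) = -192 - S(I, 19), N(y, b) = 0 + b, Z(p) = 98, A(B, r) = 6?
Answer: 94 + sqrt(557) ≈ 117.60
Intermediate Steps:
S(V, J) = sqrt(J**2 + V**2)
N(y, b) = b
f(I) = -192 - sqrt(361 + I**2) (f(I) = -192 - sqrt(19**2 + I**2) = -192 - sqrt(361 + I**2))
j = -94 - sqrt(557) (j = (-192 - sqrt(361 + 14**2)) + 98 = (-192 - sqrt(361 + 196)) + 98 = (-192 - sqrt(557)) + 98 = -94 - sqrt(557) ≈ -117.60)
-j = -(-94 - sqrt(557)) = 94 + sqrt(557)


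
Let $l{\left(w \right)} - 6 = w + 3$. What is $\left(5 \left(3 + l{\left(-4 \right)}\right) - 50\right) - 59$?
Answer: $-69$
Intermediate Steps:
$l{\left(w \right)} = 9 + w$ ($l{\left(w \right)} = 6 + \left(w + 3\right) = 6 + \left(3 + w\right) = 9 + w$)
$\left(5 \left(3 + l{\left(-4 \right)}\right) - 50\right) - 59 = \left(5 \left(3 + \left(9 - 4\right)\right) - 50\right) - 59 = \left(5 \left(3 + 5\right) - 50\right) - 59 = \left(5 \cdot 8 - 50\right) - 59 = \left(40 - 50\right) - 59 = -10 - 59 = -69$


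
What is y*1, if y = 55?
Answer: 55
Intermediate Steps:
y*1 = 55*1 = 55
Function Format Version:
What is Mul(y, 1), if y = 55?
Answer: 55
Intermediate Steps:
Mul(y, 1) = Mul(55, 1) = 55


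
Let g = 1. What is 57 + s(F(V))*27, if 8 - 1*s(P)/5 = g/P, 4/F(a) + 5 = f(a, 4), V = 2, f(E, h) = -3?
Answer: 1407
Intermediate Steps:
F(a) = -½ (F(a) = 4/(-5 - 3) = 4/(-8) = 4*(-⅛) = -½)
s(P) = 40 - 5/P
57 + s(F(V))*27 = 57 + (40 - 5/(-½))*27 = 57 + (40 - 5*(-2))*27 = 57 + (40 + 10)*27 = 57 + 50*27 = 57 + 1350 = 1407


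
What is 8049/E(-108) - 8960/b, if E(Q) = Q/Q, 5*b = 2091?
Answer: 16785659/2091 ≈ 8027.6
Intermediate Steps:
b = 2091/5 (b = (1/5)*2091 = 2091/5 ≈ 418.20)
E(Q) = 1
8049/E(-108) - 8960/b = 8049/1 - 8960/2091/5 = 8049*1 - 8960*5/2091 = 8049 - 44800/2091 = 16785659/2091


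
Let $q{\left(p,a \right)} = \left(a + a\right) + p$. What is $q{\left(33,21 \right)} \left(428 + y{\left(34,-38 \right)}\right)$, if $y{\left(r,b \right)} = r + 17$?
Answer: $35925$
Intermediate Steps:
$q{\left(p,a \right)} = p + 2 a$ ($q{\left(p,a \right)} = 2 a + p = p + 2 a$)
$y{\left(r,b \right)} = 17 + r$
$q{\left(33,21 \right)} \left(428 + y{\left(34,-38 \right)}\right) = \left(33 + 2 \cdot 21\right) \left(428 + \left(17 + 34\right)\right) = \left(33 + 42\right) \left(428 + 51\right) = 75 \cdot 479 = 35925$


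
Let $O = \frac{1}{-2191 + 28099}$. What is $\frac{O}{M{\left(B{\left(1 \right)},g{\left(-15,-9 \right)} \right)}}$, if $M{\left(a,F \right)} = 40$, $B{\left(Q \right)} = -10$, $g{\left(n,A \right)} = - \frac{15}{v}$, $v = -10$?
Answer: $\frac{1}{1036320} \approx 9.6495 \cdot 10^{-7}$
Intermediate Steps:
$g{\left(n,A \right)} = \frac{3}{2}$ ($g{\left(n,A \right)} = - \frac{15}{-10} = \left(-15\right) \left(- \frac{1}{10}\right) = \frac{3}{2}$)
$O = \frac{1}{25908} \approx 3.8598 \cdot 10^{-5}$
$\frac{O}{M{\left(B{\left(1 \right)},g{\left(-15,-9 \right)} \right)}} = \frac{1}{25908 \cdot 40} = \frac{1}{25908} \cdot \frac{1}{40} = \frac{1}{1036320}$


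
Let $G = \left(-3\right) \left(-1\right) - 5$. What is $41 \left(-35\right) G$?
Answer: $2870$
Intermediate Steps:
$G = -2$ ($G = 3 - 5 = -2$)
$41 \left(-35\right) G = 41 \left(-35\right) \left(-2\right) = \left(-1435\right) \left(-2\right) = 2870$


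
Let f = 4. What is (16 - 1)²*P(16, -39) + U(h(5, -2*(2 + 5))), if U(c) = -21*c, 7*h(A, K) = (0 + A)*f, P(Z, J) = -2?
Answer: -510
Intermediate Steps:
h(A, K) = 4*A/7 (h(A, K) = ((0 + A)*4)/7 = (A*4)/7 = (4*A)/7 = 4*A/7)
(16 - 1)²*P(16, -39) + U(h(5, -2*(2 + 5))) = (16 - 1)²*(-2) - 12*5 = 15²*(-2) - 21*20/7 = 225*(-2) - 60 = -450 - 60 = -510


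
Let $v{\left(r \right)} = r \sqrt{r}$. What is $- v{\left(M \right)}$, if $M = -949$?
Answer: $949 i \sqrt{949} \approx 29235.0 i$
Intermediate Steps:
$v{\left(r \right)} = r^{\frac{3}{2}}$
$- v{\left(M \right)} = - \left(-949\right)^{\frac{3}{2}} = - \left(-949\right) i \sqrt{949} = 949 i \sqrt{949}$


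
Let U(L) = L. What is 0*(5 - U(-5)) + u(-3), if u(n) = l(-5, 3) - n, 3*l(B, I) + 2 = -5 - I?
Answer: -⅓ ≈ -0.33333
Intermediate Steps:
l(B, I) = -7/3 - I/3 (l(B, I) = -⅔ + (-5 - I)/3 = -⅔ + (-5/3 - I/3) = -7/3 - I/3)
u(n) = -10/3 - n (u(n) = (-7/3 - ⅓*3) - n = (-7/3 - 1) - n = -10/3 - n)
0*(5 - U(-5)) + u(-3) = 0*(5 - 1*(-5)) + (-10/3 - 1*(-3)) = 0*(5 + 5) + (-10/3 + 3) = 0*10 - ⅓ = 0 - ⅓ = -⅓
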